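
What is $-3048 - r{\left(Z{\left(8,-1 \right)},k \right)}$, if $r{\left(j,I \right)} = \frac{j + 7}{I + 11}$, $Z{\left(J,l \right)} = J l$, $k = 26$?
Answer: $- \frac{112775}{37} \approx -3048.0$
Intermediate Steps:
$r{\left(j,I \right)} = \frac{7 + j}{11 + I}$
$-3048 - r{\left(Z{\left(8,-1 \right)},k \right)} = -3048 - \frac{7 + 8 \left(-1\right)}{11 + 26} = -3048 - \frac{7 - 8}{37} = -3048 - \frac{1}{37} \left(-1\right) = -3048 - - \frac{1}{37} = -3048 + \frac{1}{37} = - \frac{112775}{37}$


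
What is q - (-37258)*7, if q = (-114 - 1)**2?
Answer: 274031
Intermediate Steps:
q = 13225 (q = (-115)**2 = 13225)
q - (-37258)*7 = 13225 - (-37258)*7 = 13225 - 1*(-260806) = 13225 + 260806 = 274031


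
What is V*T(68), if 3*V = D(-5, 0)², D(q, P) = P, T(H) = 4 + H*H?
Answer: 0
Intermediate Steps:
T(H) = 4 + H²
V = 0 (V = (⅓)*0² = (⅓)*0 = 0)
V*T(68) = 0*(4 + 68²) = 0*(4 + 4624) = 0*4628 = 0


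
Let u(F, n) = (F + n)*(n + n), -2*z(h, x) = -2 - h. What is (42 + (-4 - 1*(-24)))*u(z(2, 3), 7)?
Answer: 7812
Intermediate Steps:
z(h, x) = 1 + h/2 (z(h, x) = -(-2 - h)/2 = 1 + h/2)
u(F, n) = 2*n*(F + n) (u(F, n) = (F + n)*(2*n) = 2*n*(F + n))
(42 + (-4 - 1*(-24)))*u(z(2, 3), 7) = (42 + (-4 - 1*(-24)))*(2*7*((1 + (½)*2) + 7)) = (42 + (-4 + 24))*(2*7*((1 + 1) + 7)) = (42 + 20)*(2*7*(2 + 7)) = 62*(2*7*9) = 62*126 = 7812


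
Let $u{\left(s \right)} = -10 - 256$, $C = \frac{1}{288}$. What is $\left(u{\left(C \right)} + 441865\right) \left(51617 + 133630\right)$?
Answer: $81804889953$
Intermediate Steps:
$C = \frac{1}{288} \approx 0.0034722$
$u{\left(s \right)} = -266$ ($u{\left(s \right)} = -10 - 256 = -266$)
$\left(u{\left(C \right)} + 441865\right) \left(51617 + 133630\right) = \left(-266 + 441865\right) \left(51617 + 133630\right) = 441599 \cdot 185247 = 81804889953$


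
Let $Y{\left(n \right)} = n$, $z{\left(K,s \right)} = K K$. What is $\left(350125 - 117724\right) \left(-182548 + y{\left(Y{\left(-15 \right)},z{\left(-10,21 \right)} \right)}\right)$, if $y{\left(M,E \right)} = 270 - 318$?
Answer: $-42435492996$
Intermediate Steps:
$z{\left(K,s \right)} = K^{2}$
$y{\left(M,E \right)} = -48$
$\left(350125 - 117724\right) \left(-182548 + y{\left(Y{\left(-15 \right)},z{\left(-10,21 \right)} \right)}\right) = \left(350125 - 117724\right) \left(-182548 - 48\right) = 232401 \left(-182596\right) = -42435492996$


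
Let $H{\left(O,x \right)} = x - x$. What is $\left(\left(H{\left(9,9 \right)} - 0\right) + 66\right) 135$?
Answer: $8910$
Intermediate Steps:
$H{\left(O,x \right)} = 0$
$\left(\left(H{\left(9,9 \right)} - 0\right) + 66\right) 135 = \left(\left(0 - 0\right) + 66\right) 135 = \left(\left(0 + 0\right) + 66\right) 135 = \left(0 + 66\right) 135 = 66 \cdot 135 = 8910$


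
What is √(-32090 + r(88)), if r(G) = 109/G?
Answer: I*√62123842/44 ≈ 179.13*I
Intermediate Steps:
√(-32090 + r(88)) = √(-32090 + 109/88) = √(-2823811/88) = I*√62123842/44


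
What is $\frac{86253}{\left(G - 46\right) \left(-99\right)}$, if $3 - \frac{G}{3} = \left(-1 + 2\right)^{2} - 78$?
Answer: $- \frac{28751}{6402} \approx -4.4909$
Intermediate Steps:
$G = 240$ ($G = 9 - 3 \left(\left(-1 + 2\right)^{2} - 78\right) = 9 - 3 \left(1^{2} - 78\right) = 9 - 3 \left(1 - 78\right) = 9 - -231 = 9 + 231 = 240$)
$\frac{86253}{\left(G - 46\right) \left(-99\right)} = \frac{86253}{\left(240 - 46\right) \left(-99\right)} = \frac{86253}{194 \left(-99\right)} = \frac{86253}{-19206} = 86253 \left(- \frac{1}{19206}\right) = - \frac{28751}{6402}$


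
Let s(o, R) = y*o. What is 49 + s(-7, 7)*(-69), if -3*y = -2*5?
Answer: 1659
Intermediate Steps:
y = 10/3 (y = -(-2)*5/3 = -1/3*(-10) = 10/3 ≈ 3.3333)
s(o, R) = 10*o/3
49 + s(-7, 7)*(-69) = 49 + ((10/3)*(-7))*(-69) = 49 - 70/3*(-69) = 49 + 1610 = 1659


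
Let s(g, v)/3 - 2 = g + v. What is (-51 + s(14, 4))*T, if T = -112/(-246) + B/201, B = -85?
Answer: 801/2747 ≈ 0.29159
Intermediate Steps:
s(g, v) = 6 + 3*g + 3*v (s(g, v) = 6 + 3*(g + v) = 6 + (3*g + 3*v) = 6 + 3*g + 3*v)
T = 89/2747 (T = -112/(-246) - 85/201 = -112*(-1/246) - 85*1/201 = 56/123 - 85/201 = 89/2747 ≈ 0.032399)
(-51 + s(14, 4))*T = (-51 + (6 + 3*14 + 3*4))*(89/2747) = (-51 + (6 + 42 + 12))*(89/2747) = (-51 + 60)*(89/2747) = 9*(89/2747) = 801/2747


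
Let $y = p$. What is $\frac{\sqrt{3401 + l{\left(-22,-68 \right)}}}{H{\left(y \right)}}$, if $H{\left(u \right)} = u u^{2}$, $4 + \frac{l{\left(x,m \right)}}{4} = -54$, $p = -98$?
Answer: $- \frac{\sqrt{3169}}{941192} \approx -5.9811 \cdot 10^{-5}$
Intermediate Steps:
$y = -98$
$l{\left(x,m \right)} = -232$ ($l{\left(x,m \right)} = -16 + 4 \left(-54\right) = -16 - 216 = -232$)
$H{\left(u \right)} = u^{3}$
$\frac{\sqrt{3401 + l{\left(-22,-68 \right)}}}{H{\left(y \right)}} = \frac{\sqrt{3401 - 232}}{\left(-98\right)^{3}} = \frac{\sqrt{3169}}{-941192} = \sqrt{3169} \left(- \frac{1}{941192}\right) = - \frac{\sqrt{3169}}{941192}$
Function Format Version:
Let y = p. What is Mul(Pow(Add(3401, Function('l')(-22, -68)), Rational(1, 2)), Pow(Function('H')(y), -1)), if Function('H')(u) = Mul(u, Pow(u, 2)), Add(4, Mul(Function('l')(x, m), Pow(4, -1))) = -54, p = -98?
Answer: Mul(Rational(-1, 941192), Pow(3169, Rational(1, 2))) ≈ -5.9811e-5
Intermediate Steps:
y = -98
Function('l')(x, m) = -232 (Function('l')(x, m) = Add(-16, Mul(4, -54)) = Add(-16, -216) = -232)
Function('H')(u) = Pow(u, 3)
Mul(Pow(Add(3401, Function('l')(-22, -68)), Rational(1, 2)), Pow(Function('H')(y), -1)) = Mul(Pow(Add(3401, -232), Rational(1, 2)), Pow(Pow(-98, 3), -1)) = Mul(Pow(3169, Rational(1, 2)), Pow(-941192, -1)) = Mul(Pow(3169, Rational(1, 2)), Rational(-1, 941192)) = Mul(Rational(-1, 941192), Pow(3169, Rational(1, 2)))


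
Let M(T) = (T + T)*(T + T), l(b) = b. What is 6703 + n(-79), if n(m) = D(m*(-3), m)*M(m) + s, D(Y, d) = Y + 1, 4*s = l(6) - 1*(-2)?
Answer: 5948137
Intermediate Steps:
s = 2 (s = (6 - 1*(-2))/4 = (6 + 2)/4 = (¼)*8 = 2)
D(Y, d) = 1 + Y
M(T) = 4*T² (M(T) = (2*T)*(2*T) = 4*T²)
n(m) = 2 + 4*m²*(1 - 3*m) (n(m) = (1 + m*(-3))*(4*m²) + 2 = (1 - 3*m)*(4*m²) + 2 = 4*m²*(1 - 3*m) + 2 = 2 + 4*m²*(1 - 3*m))
6703 + n(-79) = 6703 + (2 - 12*(-79)³ + 4*(-79)²) = 6703 + (2 - 12*(-493039) + 4*6241) = 6703 + (2 + 5916468 + 24964) = 6703 + 5941434 = 5948137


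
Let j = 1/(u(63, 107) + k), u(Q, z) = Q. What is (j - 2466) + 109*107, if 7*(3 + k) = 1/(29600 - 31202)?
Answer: 6188111497/672839 ≈ 9197.0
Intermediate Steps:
k = -33643/11214 (k = -3 + 1/(7*(29600 - 31202)) = -3 + (1/7)/(-1602) = -3 + (1/7)*(-1/1602) = -3 - 1/11214 = -33643/11214 ≈ -3.0001)
j = 11214/672839 (j = 1/(63 - 33643/11214) = 1/(672839/11214) = 11214/672839 ≈ 0.016667)
(j - 2466) + 109*107 = (11214/672839 - 2466) + 109*107 = -1659209760/672839 + 11663 = 6188111497/672839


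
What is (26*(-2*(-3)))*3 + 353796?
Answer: 354264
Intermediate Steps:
(26*(-2*(-3)))*3 + 353796 = (26*6)*3 + 353796 = 156*3 + 353796 = 468 + 353796 = 354264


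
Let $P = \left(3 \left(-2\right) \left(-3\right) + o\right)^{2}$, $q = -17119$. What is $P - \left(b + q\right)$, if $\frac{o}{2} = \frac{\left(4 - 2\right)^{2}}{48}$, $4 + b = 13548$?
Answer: $\frac{140581}{36} \approx 3905.0$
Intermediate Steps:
$b = 13544$ ($b = -4 + 13548 = 13544$)
$o = \frac{1}{6}$ ($o = 2 \frac{\left(4 - 2\right)^{2}}{48} = 2 \cdot 2^{2} \cdot \frac{1}{48} = 2 \cdot 4 \cdot \frac{1}{48} = 2 \cdot \frac{1}{12} = \frac{1}{6} \approx 0.16667$)
$P = \frac{11881}{36}$ ($P = \left(3 \left(-2\right) \left(-3\right) + \frac{1}{6}\right)^{2} = \left(\left(-6\right) \left(-3\right) + \frac{1}{6}\right)^{2} = \left(18 + \frac{1}{6}\right)^{2} = \left(\frac{109}{6}\right)^{2} = \frac{11881}{36} \approx 330.03$)
$P - \left(b + q\right) = \frac{11881}{36} - \left(13544 - 17119\right) = \frac{11881}{36} - -3575 = \frac{11881}{36} + 3575 = \frac{140581}{36}$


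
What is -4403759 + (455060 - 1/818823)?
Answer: -3233285561278/818823 ≈ -3.9487e+6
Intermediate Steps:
-4403759 + (455060 - 1/818823) = -4403759 + 372613594379/818823 = -3233285561278/818823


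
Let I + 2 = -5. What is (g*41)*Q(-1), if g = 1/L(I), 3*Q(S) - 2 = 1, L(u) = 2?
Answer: 41/2 ≈ 20.500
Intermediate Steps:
I = -7 (I = -2 - 5 = -7)
Q(S) = 1 (Q(S) = ⅔ + (⅓)*1 = ⅔ + ⅓ = 1)
g = ½ (g = 1/2 = ½ ≈ 0.50000)
(g*41)*Q(-1) = ((½)*41)*1 = (41/2)*1 = 41/2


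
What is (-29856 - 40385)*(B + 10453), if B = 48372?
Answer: -4131926825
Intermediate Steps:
(-29856 - 40385)*(B + 10453) = (-29856 - 40385)*(48372 + 10453) = -70241*58825 = -4131926825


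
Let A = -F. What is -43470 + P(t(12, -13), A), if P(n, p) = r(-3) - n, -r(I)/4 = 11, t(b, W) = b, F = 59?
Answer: -43526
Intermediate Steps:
r(I) = -44 (r(I) = -4*11 = -44)
A = -59 (A = -1*59 = -59)
P(n, p) = -44 - n
-43470 + P(t(12, -13), A) = -43470 + (-44 - 1*12) = -43470 + (-44 - 12) = -43470 - 56 = -43526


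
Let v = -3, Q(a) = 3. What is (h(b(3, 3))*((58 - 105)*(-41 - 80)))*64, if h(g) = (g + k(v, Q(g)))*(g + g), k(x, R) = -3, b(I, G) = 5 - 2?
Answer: 0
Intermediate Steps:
b(I, G) = 3
h(g) = 2*g*(-3 + g) (h(g) = (g - 3)*(g + g) = (-3 + g)*(2*g) = 2*g*(-3 + g))
(h(b(3, 3))*((58 - 105)*(-41 - 80)))*64 = ((2*3*(-3 + 3))*((58 - 105)*(-41 - 80)))*64 = ((2*3*0)*(-47*(-121)))*64 = (0*5687)*64 = 0*64 = 0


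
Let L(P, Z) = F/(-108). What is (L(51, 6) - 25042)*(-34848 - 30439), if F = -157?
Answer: 176560791773/108 ≈ 1.6348e+9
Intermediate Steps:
L(P, Z) = 157/108 (L(P, Z) = -157/(-108) = -157*(-1/108) = 157/108)
(L(51, 6) - 25042)*(-34848 - 30439) = (157/108 - 25042)*(-34848 - 30439) = -2704379/108*(-65287) = 176560791773/108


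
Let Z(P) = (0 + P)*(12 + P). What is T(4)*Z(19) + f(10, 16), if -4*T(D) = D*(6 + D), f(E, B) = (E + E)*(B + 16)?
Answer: -5250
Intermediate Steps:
f(E, B) = 2*E*(16 + B) (f(E, B) = (2*E)*(16 + B) = 2*E*(16 + B))
T(D) = -D*(6 + D)/4
Z(P) = P*(12 + P)
T(4)*Z(19) + f(10, 16) = (-¼*4*(6 + 4))*(19*(12 + 19)) + 2*10*(16 + 16) = (-¼*4*10)*(19*31) + 2*10*32 = -10*589 + 640 = -5890 + 640 = -5250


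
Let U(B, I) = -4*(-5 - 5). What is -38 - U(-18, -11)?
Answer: -78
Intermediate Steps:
U(B, I) = 40 (U(B, I) = -4*(-10) = 40)
-38 - U(-18, -11) = -38 - 1*40 = -38 - 40 = -78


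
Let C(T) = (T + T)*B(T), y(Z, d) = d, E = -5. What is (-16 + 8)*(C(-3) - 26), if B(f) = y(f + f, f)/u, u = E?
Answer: 1184/5 ≈ 236.80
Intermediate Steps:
u = -5
B(f) = -f/5 (B(f) = f/(-5) = f*(-⅕) = -f/5)
C(T) = -2*T²/5 (C(T) = (T + T)*(-T/5) = (2*T)*(-T/5) = -2*T²/5)
(-16 + 8)*(C(-3) - 26) = (-16 + 8)*(-⅖*(-3)² - 26) = -8*(-⅖*9 - 26) = -8*(-18/5 - 26) = -8*(-148/5) = 1184/5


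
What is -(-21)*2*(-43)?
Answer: -1806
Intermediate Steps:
-(-21)*2*(-43) = -3*(-14)*(-43) = 42*(-43) = -1806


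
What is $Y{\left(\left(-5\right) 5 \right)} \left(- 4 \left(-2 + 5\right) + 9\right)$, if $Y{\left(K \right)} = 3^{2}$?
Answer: $-27$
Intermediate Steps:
$Y{\left(K \right)} = 9$
$Y{\left(\left(-5\right) 5 \right)} \left(- 4 \left(-2 + 5\right) + 9\right) = 9 \left(- 4 \left(-2 + 5\right) + 9\right) = 9 \left(\left(-4\right) 3 + 9\right) = 9 \left(-12 + 9\right) = 9 \left(-3\right) = -27$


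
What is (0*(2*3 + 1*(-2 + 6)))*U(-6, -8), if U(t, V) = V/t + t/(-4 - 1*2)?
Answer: 0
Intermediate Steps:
U(t, V) = -t/6 + V/t (U(t, V) = V/t + t/(-4 - 2) = V/t + t/(-6) = V/t + t*(-1/6) = V/t - t/6 = -t/6 + V/t)
(0*(2*3 + 1*(-2 + 6)))*U(-6, -8) = (0*(2*3 + 1*(-2 + 6)))*(-1/6*(-6) - 8/(-6)) = (0*(6 + 1*4))*(1 - 8*(-1/6)) = (0*(6 + 4))*(1 + 4/3) = (0*10)*(7/3) = 0*(7/3) = 0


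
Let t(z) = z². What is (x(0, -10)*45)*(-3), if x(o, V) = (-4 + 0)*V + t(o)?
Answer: -5400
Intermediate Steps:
x(o, V) = o² - 4*V (x(o, V) = (-4 + 0)*V + o² = -4*V + o² = o² - 4*V)
(x(0, -10)*45)*(-3) = ((0² - 4*(-10))*45)*(-3) = ((0 + 40)*45)*(-3) = (40*45)*(-3) = 1800*(-3) = -5400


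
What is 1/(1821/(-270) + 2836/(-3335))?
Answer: -60030/455917 ≈ -0.13167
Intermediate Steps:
1/(1821/(-270) + 2836/(-3335)) = 1/(1821*(-1/270) + 2836*(-1/3335)) = 1/(-607/90 - 2836/3335) = 1/(-455917/60030) = -60030/455917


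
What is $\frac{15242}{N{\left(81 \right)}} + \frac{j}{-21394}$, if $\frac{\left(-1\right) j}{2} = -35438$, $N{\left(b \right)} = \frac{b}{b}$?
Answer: $\frac{163008236}{10697} \approx 15239.0$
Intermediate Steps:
$N{\left(b \right)} = 1$
$j = 70876$ ($j = \left(-2\right) \left(-35438\right) = 70876$)
$\frac{15242}{N{\left(81 \right)}} + \frac{j}{-21394} = \frac{15242}{1} + \frac{70876}{-21394} = 15242 \cdot 1 + 70876 \left(- \frac{1}{21394}\right) = 15242 - \frac{35438}{10697} = \frac{163008236}{10697}$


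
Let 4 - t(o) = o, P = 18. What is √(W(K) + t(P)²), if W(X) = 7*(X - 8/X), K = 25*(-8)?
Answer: I*√30093/5 ≈ 34.695*I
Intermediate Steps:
t(o) = 4 - o
K = -200
W(X) = -56/X + 7*X
√(W(K) + t(P)²) = √((-56/(-200) + 7*(-200)) + (4 - 1*18)²) = √((-56*(-1/200) - 1400) + (4 - 18)²) = √((7/25 - 1400) + (-14)²) = √(-34993/25 + 196) = √(-30093/25) = I*√30093/5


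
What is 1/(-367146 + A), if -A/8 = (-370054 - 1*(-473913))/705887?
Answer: -100841/37023488482 ≈ -2.7237e-6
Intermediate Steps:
A = -118696/100841 (A = -8*(-370054 - 1*(-473913))/705887 = -8*(-370054 + 473913)/705887 = -830872/705887 = -8*14837/100841 = -118696/100841 ≈ -1.1771)
1/(-367146 + A) = 1/(-367146 - 118696/100841) = 1/(-37023488482/100841) = -100841/37023488482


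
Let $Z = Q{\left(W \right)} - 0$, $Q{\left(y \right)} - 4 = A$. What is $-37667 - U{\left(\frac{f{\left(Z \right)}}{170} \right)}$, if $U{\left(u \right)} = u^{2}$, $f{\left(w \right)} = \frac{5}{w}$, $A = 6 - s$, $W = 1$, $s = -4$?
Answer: $- \frac{8534438193}{226576} \approx -37667.0$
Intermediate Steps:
$A = 10$ ($A = 6 - -4 = 6 + 4 = 10$)
$Q{\left(y \right)} = 14$ ($Q{\left(y \right)} = 4 + 10 = 14$)
$Z = 14$ ($Z = 14 - 0 = 14 + 0 = 14$)
$-37667 - U{\left(\frac{f{\left(Z \right)}}{170} \right)} = -37667 - \left(\frac{5 \cdot \frac{1}{14}}{170}\right)^{2} = -37667 - \left(5 \cdot \frac{1}{14} \cdot \frac{1}{170}\right)^{2} = -37667 - \left(\frac{5}{14} \cdot \frac{1}{170}\right)^{2} = -37667 - \left(\frac{1}{476}\right)^{2} = -37667 - \frac{1}{226576} = - \frac{8534438193}{226576}$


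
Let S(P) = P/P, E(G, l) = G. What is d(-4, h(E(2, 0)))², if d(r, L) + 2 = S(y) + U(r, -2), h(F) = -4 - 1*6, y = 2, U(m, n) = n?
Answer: 9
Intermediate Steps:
S(P) = 1
h(F) = -10 (h(F) = -4 - 6 = -10)
d(r, L) = -3 (d(r, L) = -2 + (1 - 2) = -2 - 1 = -3)
d(-4, h(E(2, 0)))² = (-3)² = 9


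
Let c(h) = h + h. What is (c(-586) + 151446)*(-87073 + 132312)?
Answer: 6798245486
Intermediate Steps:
c(h) = 2*h
(c(-586) + 151446)*(-87073 + 132312) = (2*(-586) + 151446)*(-87073 + 132312) = (-1172 + 151446)*45239 = 150274*45239 = 6798245486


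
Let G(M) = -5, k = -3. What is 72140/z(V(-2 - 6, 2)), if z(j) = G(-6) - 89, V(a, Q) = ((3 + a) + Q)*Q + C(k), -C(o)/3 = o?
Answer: -36070/47 ≈ -767.45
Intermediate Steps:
C(o) = -3*o
V(a, Q) = 9 + Q*(3 + Q + a) (V(a, Q) = ((3 + a) + Q)*Q - 3*(-3) = (3 + Q + a)*Q + 9 = Q*(3 + Q + a) + 9 = 9 + Q*(3 + Q + a))
z(j) = -94 (z(j) = -5 - 89 = -94)
72140/z(V(-2 - 6, 2)) = 72140/(-94) = 72140*(-1/94) = -36070/47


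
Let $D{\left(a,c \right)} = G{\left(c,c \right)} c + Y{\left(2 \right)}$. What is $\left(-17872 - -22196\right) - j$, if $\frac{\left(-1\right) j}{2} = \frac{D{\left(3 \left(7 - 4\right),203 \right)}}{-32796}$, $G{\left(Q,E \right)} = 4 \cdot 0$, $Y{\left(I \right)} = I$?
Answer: $\frac{35452475}{8199} \approx 4324.0$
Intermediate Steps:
$G{\left(Q,E \right)} = 0$
$D{\left(a,c \right)} = 2$ ($D{\left(a,c \right)} = 0 c + 2 = 0 + 2 = 2$)
$j = \frac{1}{8199}$ ($j = - 2 \frac{2}{-32796} = - 2 \cdot 2 \left(- \frac{1}{32796}\right) = \left(-2\right) \left(- \frac{1}{16398}\right) = \frac{1}{8199} \approx 0.00012197$)
$\left(-17872 - -22196\right) - j = \left(-17872 - -22196\right) - \frac{1}{8199} = \left(-17872 + 22196\right) - \frac{1}{8199} = 4324 - \frac{1}{8199} = \frac{35452475}{8199}$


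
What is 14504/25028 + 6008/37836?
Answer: 43696348/59184963 ≈ 0.73830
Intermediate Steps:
14504/25028 + 6008/37836 = 14504*(1/25028) + 6008*(1/37836) = 3626/6257 + 1502/9459 = 43696348/59184963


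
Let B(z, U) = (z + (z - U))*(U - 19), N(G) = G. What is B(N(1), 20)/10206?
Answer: -1/567 ≈ -0.0017637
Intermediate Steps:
B(z, U) = (-19 + U)*(-U + 2*z) (B(z, U) = (-U + 2*z)*(-19 + U) = (-19 + U)*(-U + 2*z))
B(N(1), 20)/10206 = (-1*20² - 38*1 + 19*20 + 2*20*1)/10206 = (-1*400 - 38 + 380 + 40)/10206 = (-400 - 38 + 380 + 40)/10206 = (1/10206)*(-18) = -1/567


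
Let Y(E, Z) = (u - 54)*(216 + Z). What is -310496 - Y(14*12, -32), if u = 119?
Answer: -322456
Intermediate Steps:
Y(E, Z) = 14040 + 65*Z (Y(E, Z) = (119 - 54)*(216 + Z) = 65*(216 + Z) = 14040 + 65*Z)
-310496 - Y(14*12, -32) = -310496 - (14040 + 65*(-32)) = -310496 - (14040 - 2080) = -310496 - 1*11960 = -310496 - 11960 = -322456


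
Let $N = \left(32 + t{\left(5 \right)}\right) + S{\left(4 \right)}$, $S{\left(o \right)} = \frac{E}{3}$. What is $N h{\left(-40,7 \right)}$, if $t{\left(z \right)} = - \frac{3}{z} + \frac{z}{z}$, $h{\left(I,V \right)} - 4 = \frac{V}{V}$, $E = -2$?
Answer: $\frac{476}{3} \approx 158.67$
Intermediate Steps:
$h{\left(I,V \right)} = 5$ ($h{\left(I,V \right)} = 4 + \frac{V}{V} = 4 + 1 = 5$)
$t{\left(z \right)} = 1 - \frac{3}{z}$ ($t{\left(z \right)} = - \frac{3}{z} + 1 = 1 - \frac{3}{z}$)
$S{\left(o \right)} = - \frac{2}{3}$
$N = \frac{476}{15}$ ($N = \left(32 + \frac{-3 + 5}{5}\right) - \frac{2}{3} = \left(32 + \frac{1}{5} \cdot 2\right) - \frac{2}{3} = \left(32 + \frac{2}{5}\right) - \frac{2}{3} = \frac{162}{5} - \frac{2}{3} = \frac{476}{15} \approx 31.733$)
$N h{\left(-40,7 \right)} = \frac{476}{15} \cdot 5 = \frac{476}{3}$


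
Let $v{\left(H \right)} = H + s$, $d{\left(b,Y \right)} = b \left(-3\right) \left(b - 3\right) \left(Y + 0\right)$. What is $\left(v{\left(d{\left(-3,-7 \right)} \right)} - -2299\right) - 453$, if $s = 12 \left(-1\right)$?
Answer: $2212$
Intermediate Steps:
$s = -12$
$d{\left(b,Y \right)} = - 3 Y b \left(-3 + b\right)$ ($d{\left(b,Y \right)} = - 3 b \left(-3 + b\right) Y = - 3 b Y \left(-3 + b\right) = - 3 Y b \left(-3 + b\right)$)
$v{\left(H \right)} = -12 + H$ ($v{\left(H \right)} = H - 12 = -12 + H$)
$\left(v{\left(d{\left(-3,-7 \right)} \right)} - -2299\right) - 453 = \left(\left(-12 + 3 \left(-7\right) \left(-3\right) \left(3 - -3\right)\right) - -2299\right) - 453 = \left(\left(-12 + 3 \left(-7\right) \left(-3\right) \left(3 + 3\right)\right) + 2299\right) - 453 = \left(\left(-12 + 3 \left(-7\right) \left(-3\right) 6\right) + 2299\right) - 453 = \left(\left(-12 + 378\right) + 2299\right) - 453 = \left(366 + 2299\right) - 453 = 2665 - 453 = 2212$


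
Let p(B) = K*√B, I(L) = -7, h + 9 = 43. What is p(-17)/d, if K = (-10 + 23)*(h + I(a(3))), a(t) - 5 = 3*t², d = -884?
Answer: -27*I*√17/68 ≈ -1.6371*I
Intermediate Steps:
h = 34 (h = -9 + 43 = 34)
a(t) = 5 + 3*t²
K = 351 (K = (-10 + 23)*(34 - 7) = 13*27 = 351)
p(B) = 351*√B
p(-17)/d = (351*√(-17))/(-884) = (351*(I*√17))*(-1/884) = (351*I*√17)*(-1/884) = -27*I*√17/68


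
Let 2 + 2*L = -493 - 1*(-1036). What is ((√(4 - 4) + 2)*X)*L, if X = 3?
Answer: 1623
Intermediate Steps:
L = 541/2 (L = -1 + (-493 - 1*(-1036))/2 = -1 + (-493 + 1036)/2 = -1 + (½)*543 = -1 + 543/2 = 541/2 ≈ 270.50)
((√(4 - 4) + 2)*X)*L = ((√(4 - 4) + 2)*3)*(541/2) = ((√0 + 2)*3)*(541/2) = ((0 + 2)*3)*(541/2) = (2*3)*(541/2) = 6*(541/2) = 1623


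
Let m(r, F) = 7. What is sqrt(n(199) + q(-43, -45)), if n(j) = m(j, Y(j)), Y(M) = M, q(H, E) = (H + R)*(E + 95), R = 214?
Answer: sqrt(8557) ≈ 92.504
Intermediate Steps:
q(H, E) = (95 + E)*(214 + H) (q(H, E) = (H + 214)*(E + 95) = (214 + H)*(95 + E) = (95 + E)*(214 + H))
n(j) = 7
sqrt(n(199) + q(-43, -45)) = sqrt(7 + (20330 + 95*(-43) + 214*(-45) - 45*(-43))) = sqrt(7 + (20330 - 4085 - 9630 + 1935)) = sqrt(7 + 8550) = sqrt(8557)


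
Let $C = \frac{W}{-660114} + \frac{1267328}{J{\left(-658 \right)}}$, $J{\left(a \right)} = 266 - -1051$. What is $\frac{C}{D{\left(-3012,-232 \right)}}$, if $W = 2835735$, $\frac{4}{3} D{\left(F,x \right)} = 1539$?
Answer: $\frac{26439564838}{31856205771} \approx 0.82997$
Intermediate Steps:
$D{\left(F,x \right)} = \frac{4617}{4}$ ($D{\left(F,x \right)} = \frac{3}{4} \cdot 1539 = \frac{4617}{4}$)
$J{\left(a \right)} = 1317$ ($J{\left(a \right)} = 266 + 1051 = 1317$)
$C = \frac{13219782419}{13799526}$ ($C = \frac{2835735}{-660114} + \frac{1267328}{1317} = 2835735 \left(- \frac{1}{660114}\right) + 1267328 \cdot \frac{1}{1317} = - \frac{135035}{31434} + \frac{1267328}{1317} = \frac{13219782419}{13799526} \approx 957.99$)
$\frac{C}{D{\left(-3012,-232 \right)}} = \frac{13219782419}{13799526 \cdot \frac{4617}{4}} = \frac{13219782419}{13799526} \cdot \frac{4}{4617} = \frac{26439564838}{31856205771}$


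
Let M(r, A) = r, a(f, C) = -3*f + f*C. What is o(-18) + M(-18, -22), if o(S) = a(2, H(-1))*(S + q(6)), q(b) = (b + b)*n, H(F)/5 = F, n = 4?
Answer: -498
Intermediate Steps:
H(F) = 5*F
q(b) = 8*b (q(b) = (b + b)*4 = (2*b)*4 = 8*b)
a(f, C) = -3*f + C*f
o(S) = -768 - 16*S (o(S) = (2*(-3 + 5*(-1)))*(S + 8*6) = (2*(-3 - 5))*(S + 48) = (2*(-8))*(48 + S) = -16*(48 + S) = -768 - 16*S)
o(-18) + M(-18, -22) = (-768 - 16*(-18)) - 18 = (-768 + 288) - 18 = -480 - 18 = -498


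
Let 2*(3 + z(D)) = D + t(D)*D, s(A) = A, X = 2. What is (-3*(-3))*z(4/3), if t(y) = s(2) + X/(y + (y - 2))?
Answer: 9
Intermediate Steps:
t(y) = 2 + 2/(-2 + 2*y) (t(y) = 2 + 2/(y + (y - 2)) = 2 + 2/(y + (-2 + y)) = 2 + 2/(-2 + 2*y))
z(D) = -3 + D/2 + D*(-1 + 2*D)/(2*(-1 + D)) (z(D) = -3 + (D + ((-1 + 2*D)/(-1 + D))*D)/2 = -3 + (D + D*(-1 + 2*D)/(-1 + D))/2 = -3 + (D/2 + D*(-1 + 2*D)/(2*(-1 + D))) = -3 + D/2 + D*(-1 + 2*D)/(2*(-1 + D)))
(-3*(-3))*z(4/3) = (-3*(-3))*((6 - 32/3 + 3*(4/3)**2)/(2*(-1 + 4/3))) = 9*((6 - 32/3 + 3*(4*(1/3))**2)/(2*(-1 + 4*(1/3)))) = 9*((6 - 8*4/3 + 3*(4/3)**2)/(2*(-1 + 4/3))) = 9*((6 - 32/3 + 3*(16/9))/(2*(1/3))) = 9*((1/2)*3*(6 - 32/3 + 16/3)) = 9*((1/2)*3*(2/3)) = 9*1 = 9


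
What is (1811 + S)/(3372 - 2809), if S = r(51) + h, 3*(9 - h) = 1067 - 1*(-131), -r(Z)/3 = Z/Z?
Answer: 4253/1689 ≈ 2.5181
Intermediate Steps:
r(Z) = -3 (r(Z) = -3*Z/Z = -3*1 = -3)
h = -1171/3 (h = 9 - (1067 - 1*(-131))/3 = 9 - (1067 + 131)/3 = 9 - ⅓*1198 = 9 - 1198/3 = -1171/3 ≈ -390.33)
S = -1180/3 (S = -3 - 1171/3 = -1180/3 ≈ -393.33)
(1811 + S)/(3372 - 2809) = (1811 - 1180/3)/(3372 - 2809) = (4253/3)/563 = (4253/3)*(1/563) = 4253/1689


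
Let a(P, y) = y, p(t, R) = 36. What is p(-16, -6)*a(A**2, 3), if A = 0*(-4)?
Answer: 108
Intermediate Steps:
A = 0
p(-16, -6)*a(A**2, 3) = 36*3 = 108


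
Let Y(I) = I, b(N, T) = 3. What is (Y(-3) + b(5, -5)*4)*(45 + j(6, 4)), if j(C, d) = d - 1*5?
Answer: 396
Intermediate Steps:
j(C, d) = -5 + d (j(C, d) = d - 5 = -5 + d)
(Y(-3) + b(5, -5)*4)*(45 + j(6, 4)) = (-3 + 3*4)*(45 + (-5 + 4)) = (-3 + 12)*(45 - 1) = 9*44 = 396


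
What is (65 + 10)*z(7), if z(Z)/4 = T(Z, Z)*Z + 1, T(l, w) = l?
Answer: 15000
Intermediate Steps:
z(Z) = 4 + 4*Z² (z(Z) = 4*(Z*Z + 1) = 4*(Z² + 1) = 4*(1 + Z²) = 4 + 4*Z²)
(65 + 10)*z(7) = (65 + 10)*(4 + 4*7²) = 75*(4 + 4*49) = 75*(4 + 196) = 75*200 = 15000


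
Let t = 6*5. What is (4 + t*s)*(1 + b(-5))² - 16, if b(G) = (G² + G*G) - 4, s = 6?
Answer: 406440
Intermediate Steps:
t = 30
b(G) = -4 + 2*G² (b(G) = (G² + G²) - 4 = 2*G² - 4 = -4 + 2*G²)
(4 + t*s)*(1 + b(-5))² - 16 = (4 + 30*6)*(1 + (-4 + 2*(-5)²))² - 16 = (4 + 180)*(1 + (-4 + 2*25))² - 16 = 184*(1 + (-4 + 50))² - 16 = 184*(1 + 46)² - 16 = 184*47² - 16 = 184*2209 - 16 = 406456 - 16 = 406440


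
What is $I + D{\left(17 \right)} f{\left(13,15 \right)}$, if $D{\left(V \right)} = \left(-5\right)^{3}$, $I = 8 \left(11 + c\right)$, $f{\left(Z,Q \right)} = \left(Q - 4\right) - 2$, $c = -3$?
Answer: $-1061$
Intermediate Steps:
$f{\left(Z,Q \right)} = -6 + Q$ ($f{\left(Z,Q \right)} = \left(-4 + Q\right) - 2 = -6 + Q$)
$I = 64$ ($I = 8 \left(11 - 3\right) = 8 \cdot 8 = 64$)
$D{\left(V \right)} = -125$
$I + D{\left(17 \right)} f{\left(13,15 \right)} = 64 - 125 \left(-6 + 15\right) = 64 - 1125 = -1061$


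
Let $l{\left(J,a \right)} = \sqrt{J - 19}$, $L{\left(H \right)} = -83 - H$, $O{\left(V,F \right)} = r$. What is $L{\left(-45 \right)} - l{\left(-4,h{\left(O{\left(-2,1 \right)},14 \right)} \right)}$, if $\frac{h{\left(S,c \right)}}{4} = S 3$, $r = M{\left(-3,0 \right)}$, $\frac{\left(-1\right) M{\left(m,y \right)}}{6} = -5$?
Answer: $-38 - i \sqrt{23} \approx -38.0 - 4.7958 i$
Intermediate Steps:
$M{\left(m,y \right)} = 30$ ($M{\left(m,y \right)} = \left(-6\right) \left(-5\right) = 30$)
$r = 30$
$O{\left(V,F \right)} = 30$
$h{\left(S,c \right)} = 12 S$ ($h{\left(S,c \right)} = 4 S 3 = 4 \cdot 3 S = 12 S$)
$l{\left(J,a \right)} = \sqrt{-19 + J}$
$L{\left(-45 \right)} - l{\left(-4,h{\left(O{\left(-2,1 \right)},14 \right)} \right)} = \left(-83 - -45\right) - \sqrt{-19 - 4} = \left(-83 + 45\right) - \sqrt{-23} = -38 - i \sqrt{23}$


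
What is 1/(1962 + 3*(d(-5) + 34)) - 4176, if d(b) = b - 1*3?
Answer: -8519039/2040 ≈ -4176.0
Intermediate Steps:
d(b) = -3 + b (d(b) = b - 3 = -3 + b)
1/(1962 + 3*(d(-5) + 34)) - 4176 = 1/(1962 + 3*((-3 - 5) + 34)) - 4176 = 1/(1962 + 3*(-8 + 34)) - 4176 = 1/(1962 + 3*26) - 4176 = 1/(1962 + 78) - 4176 = 1/2040 - 4176 = -8519039/2040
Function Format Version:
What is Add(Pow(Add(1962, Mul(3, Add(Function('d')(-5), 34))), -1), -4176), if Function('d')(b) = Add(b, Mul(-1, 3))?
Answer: Rational(-8519039, 2040) ≈ -4176.0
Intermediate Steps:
Function('d')(b) = Add(-3, b) (Function('d')(b) = Add(b, -3) = Add(-3, b))
Add(Pow(Add(1962, Mul(3, Add(Function('d')(-5), 34))), -1), -4176) = Add(Pow(Add(1962, Mul(3, Add(Add(-3, -5), 34))), -1), -4176) = Add(Pow(Add(1962, Mul(3, Add(-8, 34))), -1), -4176) = Add(Pow(Add(1962, Mul(3, 26)), -1), -4176) = Add(Pow(Add(1962, 78), -1), -4176) = Add(Pow(2040, -1), -4176) = Add(Rational(1, 2040), -4176) = Rational(-8519039, 2040)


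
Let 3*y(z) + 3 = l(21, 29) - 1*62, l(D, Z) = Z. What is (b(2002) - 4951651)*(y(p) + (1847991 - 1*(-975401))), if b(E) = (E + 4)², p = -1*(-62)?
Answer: -2619009638700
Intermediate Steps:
p = 62
b(E) = (4 + E)²
y(z) = -12 (y(z) = -1 + (29 - 1*62)/3 = -1 + (29 - 62)/3 = -1 + (⅓)*(-33) = -1 - 11 = -12)
(b(2002) - 4951651)*(y(p) + (1847991 - 1*(-975401))) = ((4 + 2002)² - 4951651)*(-12 + (1847991 - 1*(-975401))) = (2006² - 4951651)*(-12 + (1847991 + 975401)) = (4024036 - 4951651)*(-12 + 2823392) = -927615*2823380 = -2619009638700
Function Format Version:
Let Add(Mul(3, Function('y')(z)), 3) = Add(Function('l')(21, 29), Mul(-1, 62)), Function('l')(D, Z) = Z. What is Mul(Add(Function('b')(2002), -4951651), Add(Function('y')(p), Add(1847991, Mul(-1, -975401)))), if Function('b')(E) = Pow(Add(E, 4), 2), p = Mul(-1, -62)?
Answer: -2619009638700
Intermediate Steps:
p = 62
Function('b')(E) = Pow(Add(4, E), 2)
Function('y')(z) = -12 (Function('y')(z) = Add(-1, Mul(Rational(1, 3), Add(29, Mul(-1, 62)))) = Add(-1, Mul(Rational(1, 3), Add(29, -62))) = Add(-1, Mul(Rational(1, 3), -33)) = Add(-1, -11) = -12)
Mul(Add(Function('b')(2002), -4951651), Add(Function('y')(p), Add(1847991, Mul(-1, -975401)))) = Mul(Add(Pow(Add(4, 2002), 2), -4951651), Add(-12, Add(1847991, Mul(-1, -975401)))) = Mul(Add(Pow(2006, 2), -4951651), Add(-12, Add(1847991, 975401))) = Mul(Add(4024036, -4951651), Add(-12, 2823392)) = Mul(-927615, 2823380) = -2619009638700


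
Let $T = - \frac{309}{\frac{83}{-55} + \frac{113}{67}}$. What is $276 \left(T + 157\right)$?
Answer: $- \frac{47655402}{109} \approx -4.3721 \cdot 10^{5}$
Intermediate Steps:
$T = - \frac{379555}{218}$ ($T = - \frac{309}{83 \left(- \frac{1}{55}\right) + 113 \cdot \frac{1}{67}} = - \frac{309}{- \frac{83}{55} + \frac{113}{67}} = - \frac{309}{\frac{654}{3685}} = \left(-309\right) \frac{3685}{654} = - \frac{379555}{218} \approx -1741.1$)
$276 \left(T + 157\right) = 276 \left(- \frac{379555}{218} + 157\right) = 276 \left(- \frac{345329}{218}\right) = - \frac{47655402}{109}$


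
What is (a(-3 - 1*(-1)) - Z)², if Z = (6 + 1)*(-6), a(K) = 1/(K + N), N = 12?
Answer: 177241/100 ≈ 1772.4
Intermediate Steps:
a(K) = 1/(12 + K) (a(K) = 1/(K + 12) = 1/(12 + K))
Z = -42 (Z = 7*(-6) = -42)
(a(-3 - 1*(-1)) - Z)² = (1/(12 + (-3 - 1*(-1))) - 1*(-42))² = (1/(12 + (-3 + 1)) + 42)² = (1/(12 - 2) + 42)² = (1/10 + 42)² = (⅒ + 42)² = (421/10)² = 177241/100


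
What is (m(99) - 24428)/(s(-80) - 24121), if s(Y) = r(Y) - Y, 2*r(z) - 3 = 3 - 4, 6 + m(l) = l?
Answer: 4867/4808 ≈ 1.0123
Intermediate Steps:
m(l) = -6 + l
r(z) = 1 (r(z) = 3/2 + (3 - 4)/2 = 3/2 + (½)*(-1) = 3/2 - ½ = 1)
s(Y) = 1 - Y
(m(99) - 24428)/(s(-80) - 24121) = ((-6 + 99) - 24428)/((1 - 1*(-80)) - 24121) = (93 - 24428)/((1 + 80) - 24121) = -24335/(81 - 24121) = -24335/(-24040) = -24335*(-1/24040) = 4867/4808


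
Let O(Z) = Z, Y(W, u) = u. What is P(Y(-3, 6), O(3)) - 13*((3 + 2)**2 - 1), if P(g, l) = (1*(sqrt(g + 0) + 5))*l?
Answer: -297 + 3*sqrt(6) ≈ -289.65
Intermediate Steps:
P(g, l) = l*(5 + sqrt(g)) (P(g, l) = (1*(sqrt(g) + 5))*l = (1*(5 + sqrt(g)))*l = (5 + sqrt(g))*l = l*(5 + sqrt(g)))
P(Y(-3, 6), O(3)) - 13*((3 + 2)**2 - 1) = 3*(5 + sqrt(6)) - 13*((3 + 2)**2 - 1) = (15 + 3*sqrt(6)) - 13*(5**2 - 1) = (15 + 3*sqrt(6)) - 13*(25 - 1) = (15 + 3*sqrt(6)) - 13*24 = (15 + 3*sqrt(6)) - 312 = -297 + 3*sqrt(6)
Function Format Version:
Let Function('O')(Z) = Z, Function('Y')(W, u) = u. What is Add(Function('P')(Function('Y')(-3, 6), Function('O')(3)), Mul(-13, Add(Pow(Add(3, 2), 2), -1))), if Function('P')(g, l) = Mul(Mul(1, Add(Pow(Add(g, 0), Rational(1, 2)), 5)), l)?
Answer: Add(-297, Mul(3, Pow(6, Rational(1, 2)))) ≈ -289.65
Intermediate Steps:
Function('P')(g, l) = Mul(l, Add(5, Pow(g, Rational(1, 2)))) (Function('P')(g, l) = Mul(Mul(1, Add(Pow(g, Rational(1, 2)), 5)), l) = Mul(Mul(1, Add(5, Pow(g, Rational(1, 2)))), l) = Mul(Add(5, Pow(g, Rational(1, 2))), l) = Mul(l, Add(5, Pow(g, Rational(1, 2)))))
Add(Function('P')(Function('Y')(-3, 6), Function('O')(3)), Mul(-13, Add(Pow(Add(3, 2), 2), -1))) = Add(Mul(3, Add(5, Pow(6, Rational(1, 2)))), Mul(-13, Add(Pow(Add(3, 2), 2), -1))) = Add(Add(15, Mul(3, Pow(6, Rational(1, 2)))), Mul(-13, Add(Pow(5, 2), -1))) = Add(Add(15, Mul(3, Pow(6, Rational(1, 2)))), Mul(-13, Add(25, -1))) = Add(Add(15, Mul(3, Pow(6, Rational(1, 2)))), Mul(-13, 24)) = Add(Add(15, Mul(3, Pow(6, Rational(1, 2)))), -312) = Add(-297, Mul(3, Pow(6, Rational(1, 2))))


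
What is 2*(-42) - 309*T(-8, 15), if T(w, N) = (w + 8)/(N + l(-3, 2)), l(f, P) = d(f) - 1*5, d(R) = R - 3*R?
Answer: -84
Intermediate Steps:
d(R) = -2*R
l(f, P) = -5 - 2*f (l(f, P) = -2*f - 1*5 = -2*f - 5 = -5 - 2*f)
T(w, N) = (8 + w)/(1 + N) (T(w, N) = (w + 8)/(N + (-5 - 2*(-3))) = (8 + w)/(N + (-5 + 6)) = (8 + w)/(N + 1) = (8 + w)/(1 + N))
2*(-42) - 309*T(-8, 15) = 2*(-42) - 309*(8 - 8)/(1 + 15) = -84 - 309*0/16 = -84 - 309*0 = -84 + 0 = -84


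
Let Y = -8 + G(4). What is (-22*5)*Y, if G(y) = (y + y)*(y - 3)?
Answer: 0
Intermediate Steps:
G(y) = 2*y*(-3 + y) (G(y) = (2*y)*(-3 + y) = 2*y*(-3 + y))
Y = 0 (Y = -8 + 2*4*(-3 + 4) = -8 + 2*4*1 = -8 + 8 = 0)
(-22*5)*Y = -22*5*0 = -110*0 = 0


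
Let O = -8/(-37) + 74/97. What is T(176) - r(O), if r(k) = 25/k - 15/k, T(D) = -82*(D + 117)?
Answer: -42231627/1757 ≈ -24036.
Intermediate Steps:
T(D) = -9594 - 82*D (T(D) = -82*(117 + D) = -9594 - 82*D)
O = 3514/3589 (O = -8*(-1/37) + 74*(1/97) = 8/37 + 74/97 = 3514/3589 ≈ 0.97910)
r(k) = 10/k
T(176) - r(O) = (-9594 - 82*176) - 10/3514/3589 = (-9594 - 14432) - 10*3589/3514 = -24026 - 1*17945/1757 = -24026 - 17945/1757 = -42231627/1757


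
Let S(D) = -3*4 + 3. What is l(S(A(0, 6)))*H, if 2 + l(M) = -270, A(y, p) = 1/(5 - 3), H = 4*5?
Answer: -5440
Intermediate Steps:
H = 20
A(y, p) = ½ (A(y, p) = 1/2 = ½)
S(D) = -9 (S(D) = -12 + 3 = -9)
l(M) = -272 (l(M) = -2 - 270 = -272)
l(S(A(0, 6)))*H = -272*20 = -5440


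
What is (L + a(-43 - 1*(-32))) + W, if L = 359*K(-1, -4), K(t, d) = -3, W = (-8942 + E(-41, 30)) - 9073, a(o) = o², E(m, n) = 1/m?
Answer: -777812/41 ≈ -18971.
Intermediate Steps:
W = -738616/41 (W = (-8942 + 1/(-41)) - 9073 = (-8942 - 1/41) - 9073 = -366623/41 - 9073 = -738616/41 ≈ -18015.)
L = -1077 (L = 359*(-3) = -1077)
(L + a(-43 - 1*(-32))) + W = (-1077 + (-43 - 1*(-32))²) - 738616/41 = (-1077 + (-43 + 32)²) - 738616/41 = (-1077 + (-11)²) - 738616/41 = (-1077 + 121) - 738616/41 = -956 - 738616/41 = -777812/41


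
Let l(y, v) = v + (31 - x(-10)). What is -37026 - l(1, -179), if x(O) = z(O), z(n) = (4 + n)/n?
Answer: -184387/5 ≈ -36877.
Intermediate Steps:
z(n) = (4 + n)/n
x(O) = (4 + O)/O
l(y, v) = 152/5 + v (l(y, v) = v + (31 - (4 - 10)/(-10)) = v + (31 - (-1)*(-6)/10) = v + (31 - 1*⅗) = v + (31 - ⅗) = v + 152/5 = 152/5 + v)
-37026 - l(1, -179) = -37026 - (152/5 - 179) = -37026 - 1*(-743/5) = -37026 + 743/5 = -184387/5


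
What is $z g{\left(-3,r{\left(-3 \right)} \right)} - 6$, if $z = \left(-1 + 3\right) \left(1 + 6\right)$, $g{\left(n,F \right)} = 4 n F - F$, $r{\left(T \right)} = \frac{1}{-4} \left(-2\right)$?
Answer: $-97$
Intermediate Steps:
$r{\left(T \right)} = \frac{1}{2}$ ($r{\left(T \right)} = \left(- \frac{1}{4}\right) \left(-2\right) = \frac{1}{2}$)
$g{\left(n,F \right)} = - F + 4 F n$ ($g{\left(n,F \right)} = 4 F n - F = - F + 4 F n$)
$z = 14$ ($z = 2 \cdot 7 = 14$)
$z g{\left(-3,r{\left(-3 \right)} \right)} - 6 = 14 \frac{-1 + 4 \left(-3\right)}{2} - 6 = 14 \frac{-1 - 12}{2} - 6 = 14 \cdot \frac{1}{2} \left(-13\right) - 6 = 14 \left(- \frac{13}{2}\right) - 6 = -91 - 6 = -97$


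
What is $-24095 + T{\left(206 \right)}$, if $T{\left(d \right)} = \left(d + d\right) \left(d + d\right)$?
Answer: $145649$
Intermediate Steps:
$T{\left(d \right)} = 4 d^{2}$ ($T{\left(d \right)} = 2 d 2 d = 4 d^{2}$)
$-24095 + T{\left(206 \right)} = -24095 + 4 \cdot 206^{2} = -24095 + 4 \cdot 42436 = -24095 + 169744 = 145649$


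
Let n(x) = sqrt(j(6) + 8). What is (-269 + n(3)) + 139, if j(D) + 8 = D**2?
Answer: -124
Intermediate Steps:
j(D) = -8 + D**2
n(x) = 6 (n(x) = sqrt((-8 + 6**2) + 8) = sqrt((-8 + 36) + 8) = sqrt(28 + 8) = sqrt(36) = 6)
(-269 + n(3)) + 139 = (-269 + 6) + 139 = -263 + 139 = -124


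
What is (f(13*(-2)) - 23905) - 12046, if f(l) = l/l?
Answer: -35950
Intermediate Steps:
f(l) = 1
(f(13*(-2)) - 23905) - 12046 = (1 - 23905) - 12046 = -23904 - 12046 = -35950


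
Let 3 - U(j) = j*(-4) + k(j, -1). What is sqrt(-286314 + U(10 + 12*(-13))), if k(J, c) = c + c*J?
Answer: 8*I*sqrt(4485) ≈ 535.76*I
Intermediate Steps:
k(J, c) = c + J*c
U(j) = 4 + 5*j (U(j) = 3 - (j*(-4) - (1 + j)) = 3 - (-4*j + (-1 - j)) = 3 - (-1 - 5*j) = 3 + (1 + 5*j) = 4 + 5*j)
sqrt(-286314 + U(10 + 12*(-13))) = sqrt(-286314 + (4 + 5*(10 + 12*(-13)))) = sqrt(-286314 + (4 + 5*(10 - 156))) = sqrt(-286314 + (4 + 5*(-146))) = sqrt(-286314 + (4 - 730)) = sqrt(-286314 - 726) = sqrt(-287040) = 8*I*sqrt(4485)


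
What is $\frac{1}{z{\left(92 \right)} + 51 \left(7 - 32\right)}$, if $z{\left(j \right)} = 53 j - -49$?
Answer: $\frac{1}{3650} \approx 0.00027397$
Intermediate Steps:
$z{\left(j \right)} = 49 + 53 j$ ($z{\left(j \right)} = 53 j + 49 = 49 + 53 j$)
$\frac{1}{z{\left(92 \right)} + 51 \left(7 - 32\right)} = \frac{1}{\left(49 + 53 \cdot 92\right) + 51 \left(7 - 32\right)} = \frac{1}{\left(49 + 4876\right) + 51 \left(-25\right)} = \frac{1}{4925 - 1275} = \frac{1}{3650}$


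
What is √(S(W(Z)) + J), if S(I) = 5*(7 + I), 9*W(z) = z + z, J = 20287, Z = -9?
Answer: 2*√5078 ≈ 142.52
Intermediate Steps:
W(z) = 2*z/9 (W(z) = (z + z)/9 = (2*z)/9 = 2*z/9)
S(I) = 35 + 5*I
√(S(W(Z)) + J) = √((35 + 5*((2/9)*(-9))) + 20287) = √((35 + 5*(-2)) + 20287) = √((35 - 10) + 20287) = √(25 + 20287) = √20312 = 2*√5078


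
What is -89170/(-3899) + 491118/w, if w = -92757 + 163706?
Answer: 8241391412/276630151 ≈ 29.792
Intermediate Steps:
w = 70949
-89170/(-3899) + 491118/w = -89170/(-3899) + 491118/70949 = -89170*(-1/3899) + 491118*(1/70949) = 89170/3899 + 491118/70949 = 8241391412/276630151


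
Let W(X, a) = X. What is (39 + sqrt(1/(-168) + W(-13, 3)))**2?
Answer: (3276 + I*sqrt(91770))**2/7056 ≈ 1508.0 + 281.3*I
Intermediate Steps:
(39 + sqrt(1/(-168) + W(-13, 3)))**2 = (39 + sqrt(1/(-168) - 13))**2 = (39 + sqrt(-1/168 - 13))**2 = (39 + sqrt(-2185/168))**2 = (39 + I*sqrt(91770)/84)**2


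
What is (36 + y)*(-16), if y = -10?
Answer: -416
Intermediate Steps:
(36 + y)*(-16) = (36 - 10)*(-16) = 26*(-16) = -416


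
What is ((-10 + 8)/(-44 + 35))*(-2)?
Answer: -4/9 ≈ -0.44444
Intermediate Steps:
((-10 + 8)/(-44 + 35))*(-2) = -2/(-9)*(-2) = -2*(-1/9)*(-2) = (2/9)*(-2) = -4/9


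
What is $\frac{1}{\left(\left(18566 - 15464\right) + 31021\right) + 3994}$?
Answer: $\frac{1}{38117} \approx 2.6235 \cdot 10^{-5}$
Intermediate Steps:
$\frac{1}{\left(\left(18566 - 15464\right) + 31021\right) + 3994} = \frac{1}{\left(3102 + 31021\right) + 3994} = \frac{1}{34123 + 3994} = \frac{1}{38117}$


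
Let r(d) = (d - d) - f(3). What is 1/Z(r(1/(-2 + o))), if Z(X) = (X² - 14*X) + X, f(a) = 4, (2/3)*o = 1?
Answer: 1/68 ≈ 0.014706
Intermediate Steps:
o = 3/2 (o = (3/2)*1 = 3/2 ≈ 1.5000)
r(d) = -4 (r(d) = (d - d) - 1*4 = 0 - 4 = -4)
Z(X) = X² - 13*X
1/Z(r(1/(-2 + o))) = 1/(-4*(-13 - 4)) = 1/(-4*(-17)) = 1/68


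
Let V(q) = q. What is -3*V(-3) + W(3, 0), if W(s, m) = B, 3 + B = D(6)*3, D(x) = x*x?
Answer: 114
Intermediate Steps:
D(x) = x²
B = 105 (B = -3 + 6²*3 = -3 + 36*3 = -3 + 108 = 105)
W(s, m) = 105
-3*V(-3) + W(3, 0) = -3*(-3) + 105 = 9 + 105 = 114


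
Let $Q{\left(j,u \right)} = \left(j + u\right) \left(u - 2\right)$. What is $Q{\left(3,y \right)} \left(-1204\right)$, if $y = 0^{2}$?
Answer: $7224$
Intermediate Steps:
$y = 0$
$Q{\left(j,u \right)} = \left(-2 + u\right) \left(j + u\right)$ ($Q{\left(j,u \right)} = \left(j + u\right) \left(-2 + u\right) = \left(-2 + u\right) \left(j + u\right)$)
$Q{\left(3,y \right)} \left(-1204\right) = \left(0^{2} - 6 - 0 + 3 \cdot 0\right) \left(-1204\right) = \left(0 - 6 + 0 + 0\right) \left(-1204\right) = \left(-6\right) \left(-1204\right) = 7224$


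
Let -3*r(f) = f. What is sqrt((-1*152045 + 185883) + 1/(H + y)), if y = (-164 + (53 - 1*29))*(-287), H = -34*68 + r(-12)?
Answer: sqrt(337037849831)/3156 ≈ 183.95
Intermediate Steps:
r(f) = -f/3
H = -2308 (H = -34*68 - 1/3*(-12) = -2312 + 4 = -2308)
y = 40180 (y = (-164 + (53 - 29))*(-287) = (-164 + 24)*(-287) = -140*(-287) = 40180)
sqrt((-1*152045 + 185883) + 1/(H + y)) = sqrt((-1*152045 + 185883) + 1/(-2308 + 40180)) = sqrt((-152045 + 185883) + 1/37872) = sqrt(33838 + 1/37872) = sqrt(1281512737/37872) = sqrt(337037849831)/3156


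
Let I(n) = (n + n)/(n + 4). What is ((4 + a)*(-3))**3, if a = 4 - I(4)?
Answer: -9261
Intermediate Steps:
I(n) = 2*n/(4 + n) (I(n) = (2*n)/(4 + n) = 2*n/(4 + n))
a = 3 (a = 4 - 2*4/(4 + 4) = 4 - 2*4/8 = 4 - 1*1 = 4 - 1 = 3)
((4 + a)*(-3))**3 = ((4 + 3)*(-3))**3 = (7*(-3))**3 = (-21)**3 = -9261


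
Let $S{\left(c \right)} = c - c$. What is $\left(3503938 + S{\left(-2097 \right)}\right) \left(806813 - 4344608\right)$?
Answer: $-12396214336710$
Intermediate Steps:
$S{\left(c \right)} = 0$
$\left(3503938 + S{\left(-2097 \right)}\right) \left(806813 - 4344608\right) = \left(3503938 + 0\right) \left(806813 - 4344608\right) = 3503938 \left(-3537795\right) = -12396214336710$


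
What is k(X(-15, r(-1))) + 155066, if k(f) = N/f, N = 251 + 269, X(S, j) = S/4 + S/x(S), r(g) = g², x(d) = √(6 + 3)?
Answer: 1085046/7 ≈ 1.5501e+5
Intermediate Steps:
x(d) = 3 (x(d) = √9 = 3)
X(S, j) = 7*S/12 (X(S, j) = S/4 + S/3 = 7*S/12)
N = 520
k(f) = 520/f
k(X(-15, r(-1))) + 155066 = 520/(((7/12)*(-15))) + 155066 = 520/(-35/4) + 155066 = 520*(-4/35) + 155066 = -416/7 + 155066 = 1085046/7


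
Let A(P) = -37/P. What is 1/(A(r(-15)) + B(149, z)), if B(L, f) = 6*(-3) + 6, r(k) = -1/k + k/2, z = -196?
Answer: -223/1566 ≈ -0.14240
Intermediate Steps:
r(k) = k/2 - 1/k (r(k) = -1/k + k*(½) = -1/k + k/2 = k/2 - 1/k)
B(L, f) = -12 (B(L, f) = -18 + 6 = -12)
1/(A(r(-15)) + B(149, z)) = 1/(-37/((½)*(-15) - 1/(-15)) - 12) = 1/(-37/(-15/2 - 1*(-1/15)) - 12) = 1/(-37/(-15/2 + 1/15) - 12) = 1/(-37/(-223/30) - 12) = 1/(-37*(-30/223) - 12) = 1/(1110/223 - 12) = 1/(-1566/223) = -223/1566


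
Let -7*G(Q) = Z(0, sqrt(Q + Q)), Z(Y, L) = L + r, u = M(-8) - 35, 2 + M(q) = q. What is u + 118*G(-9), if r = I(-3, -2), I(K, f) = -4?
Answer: 157/7 - 354*I*sqrt(2)/7 ≈ 22.429 - 71.519*I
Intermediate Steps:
r = -4
M(q) = -2 + q
u = -45 (u = (-2 - 8) - 35 = -10 - 35 = -45)
Z(Y, L) = -4 + L (Z(Y, L) = L - 4 = -4 + L)
G(Q) = 4/7 - sqrt(2)*sqrt(Q)/7 (G(Q) = -(-4 + sqrt(Q + Q))/7 = -(-4 + sqrt(2*Q))/7 = -(-4 + sqrt(2)*sqrt(Q))/7 = 4/7 - sqrt(2)*sqrt(Q)/7)
u + 118*G(-9) = -45 + 118*(4/7 - sqrt(2)*sqrt(-9)/7) = -45 + 118*(4/7 - sqrt(2)*3*I/7) = -45 + 118*(4/7 - 3*I*sqrt(2)/7) = -45 + (472/7 - 354*I*sqrt(2)/7) = 157/7 - 354*I*sqrt(2)/7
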